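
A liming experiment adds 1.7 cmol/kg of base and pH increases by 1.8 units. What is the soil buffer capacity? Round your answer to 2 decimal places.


Step 1: BC = change in base / change in pH
Step 2: BC = 1.7 / 1.8
Step 3: BC = 0.94 cmol/(kg*pH unit)

0.94


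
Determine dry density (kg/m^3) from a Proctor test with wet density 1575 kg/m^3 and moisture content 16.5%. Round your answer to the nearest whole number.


Step 1: Dry density = wet density / (1 + w/100)
Step 2: Dry density = 1575 / (1 + 16.5/100)
Step 3: Dry density = 1575 / 1.165
Step 4: Dry density = 1352 kg/m^3

1352


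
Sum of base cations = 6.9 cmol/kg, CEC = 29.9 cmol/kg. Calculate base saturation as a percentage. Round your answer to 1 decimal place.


Step 1: BS = 100 * (sum of bases) / CEC
Step 2: BS = 100 * 6.9 / 29.9
Step 3: BS = 23.1%

23.1


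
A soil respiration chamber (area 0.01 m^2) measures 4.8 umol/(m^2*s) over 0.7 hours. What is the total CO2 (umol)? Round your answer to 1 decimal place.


Step 1: Convert time to seconds: 0.7 hr * 3600 = 2520.0 s
Step 2: Total = flux * area * time_s
Step 3: Total = 4.8 * 0.01 * 2520.0
Step 4: Total = 121.0 umol

121.0


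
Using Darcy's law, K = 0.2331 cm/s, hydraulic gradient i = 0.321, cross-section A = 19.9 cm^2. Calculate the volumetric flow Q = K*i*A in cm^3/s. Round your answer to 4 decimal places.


Step 1: Apply Darcy's law: Q = K * i * A
Step 2: Q = 0.2331 * 0.321 * 19.9
Step 3: Q = 1.489 cm^3/s

1.489


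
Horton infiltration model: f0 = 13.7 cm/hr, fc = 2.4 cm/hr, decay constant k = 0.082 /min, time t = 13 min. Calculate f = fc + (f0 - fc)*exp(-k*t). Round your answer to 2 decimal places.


Step 1: f = fc + (f0 - fc) * exp(-k * t)
Step 2: exp(-0.082 * 13) = 0.344383
Step 3: f = 2.4 + (13.7 - 2.4) * 0.344383
Step 4: f = 2.4 + 11.3 * 0.344383
Step 5: f = 6.29 cm/hr

6.29


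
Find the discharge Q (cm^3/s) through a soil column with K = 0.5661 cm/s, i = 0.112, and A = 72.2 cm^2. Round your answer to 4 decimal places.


Step 1: Apply Darcy's law: Q = K * i * A
Step 2: Q = 0.5661 * 0.112 * 72.2
Step 3: Q = 4.5777 cm^3/s

4.5777


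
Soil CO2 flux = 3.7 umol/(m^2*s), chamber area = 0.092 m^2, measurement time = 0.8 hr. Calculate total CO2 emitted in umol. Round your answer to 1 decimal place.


Step 1: Convert time to seconds: 0.8 hr * 3600 = 2880.0 s
Step 2: Total = flux * area * time_s
Step 3: Total = 3.7 * 0.092 * 2880.0
Step 4: Total = 980.4 umol

980.4


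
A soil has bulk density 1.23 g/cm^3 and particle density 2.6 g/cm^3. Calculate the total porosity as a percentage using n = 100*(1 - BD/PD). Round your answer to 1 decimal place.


Step 1: Formula: n = 100 * (1 - BD / PD)
Step 2: n = 100 * (1 - 1.23 / 2.6)
Step 3: n = 100 * (1 - 0.47308)
Step 4: n = 52.7%

52.7


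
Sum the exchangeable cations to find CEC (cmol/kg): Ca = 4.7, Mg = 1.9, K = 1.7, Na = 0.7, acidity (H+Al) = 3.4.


Step 1: CEC = Ca + Mg + K + Na + (H+Al)
Step 2: CEC = 4.7 + 1.9 + 1.7 + 0.7 + 3.4
Step 3: CEC = 12.4 cmol/kg

12.4


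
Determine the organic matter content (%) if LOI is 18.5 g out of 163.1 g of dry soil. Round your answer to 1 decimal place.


Step 1: OM% = 100 * LOI / sample mass
Step 2: OM = 100 * 18.5 / 163.1
Step 3: OM = 11.3%

11.3


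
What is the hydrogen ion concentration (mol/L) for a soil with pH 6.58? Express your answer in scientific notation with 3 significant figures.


Step 1: [H+] = 10^(-pH)
Step 2: [H+] = 10^(-6.58)
Step 3: [H+] = 2.63e-07 mol/L

2.63e-07


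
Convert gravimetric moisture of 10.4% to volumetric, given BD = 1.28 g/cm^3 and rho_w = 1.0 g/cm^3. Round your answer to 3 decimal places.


Step 1: theta = (w / 100) * BD / rho_w
Step 2: theta = (10.4 / 100) * 1.28 / 1.0
Step 3: theta = 0.104 * 1.28
Step 4: theta = 0.133

0.133


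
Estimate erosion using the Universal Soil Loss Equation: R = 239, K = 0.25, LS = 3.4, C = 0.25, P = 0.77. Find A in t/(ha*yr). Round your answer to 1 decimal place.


Step 1: A = R * K * LS * C * P
Step 2: R * K = 239 * 0.25 = 59.75
Step 3: (R*K) * LS = 59.75 * 3.4 = 203.15
Step 4: * C * P = 203.15 * 0.25 * 0.77 = 39.1
Step 5: A = 39.1 t/(ha*yr)

39.1


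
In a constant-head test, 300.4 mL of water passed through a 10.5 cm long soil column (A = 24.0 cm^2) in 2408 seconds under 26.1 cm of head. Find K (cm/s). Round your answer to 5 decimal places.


Step 1: K = Q * L / (A * t * h)
Step 2: Numerator = 300.4 * 10.5 = 3154.2
Step 3: Denominator = 24.0 * 2408 * 26.1 = 1508371.2
Step 4: K = 3154.2 / 1508371.2 = 0.00209 cm/s

0.00209


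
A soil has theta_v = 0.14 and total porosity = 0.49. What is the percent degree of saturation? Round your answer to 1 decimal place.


Step 1: S = 100 * theta_v / n
Step 2: S = 100 * 0.14 / 0.49
Step 3: S = 28.6%

28.6


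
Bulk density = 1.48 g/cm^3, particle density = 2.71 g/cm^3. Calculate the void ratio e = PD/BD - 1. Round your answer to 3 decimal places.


Step 1: e = PD / BD - 1
Step 2: e = 2.71 / 1.48 - 1
Step 3: e = 1.83108 - 1
Step 4: e = 0.831

0.831


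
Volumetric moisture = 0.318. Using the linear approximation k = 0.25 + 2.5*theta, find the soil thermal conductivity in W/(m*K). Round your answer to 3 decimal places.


Step 1: k = 0.25 + 2.5 * theta
Step 2: k = 0.25 + 2.5 * 0.318
Step 3: k = 0.25 + 0.795
Step 4: k = 1.045 W/(m*K)

1.045


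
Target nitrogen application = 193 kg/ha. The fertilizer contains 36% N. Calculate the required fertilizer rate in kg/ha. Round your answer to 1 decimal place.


Step 1: Fertilizer rate = target N / (N content / 100)
Step 2: Rate = 193 / (36 / 100)
Step 3: Rate = 193 / 0.36
Step 4: Rate = 536.1 kg/ha

536.1


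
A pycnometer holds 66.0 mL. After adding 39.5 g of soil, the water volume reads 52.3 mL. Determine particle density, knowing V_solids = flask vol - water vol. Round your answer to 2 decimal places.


Step 1: Volume of solids = flask volume - water volume with soil
Step 2: V_solids = 66.0 - 52.3 = 13.7 mL
Step 3: Particle density = mass / V_solids = 39.5 / 13.7 = 2.88 g/cm^3

2.88


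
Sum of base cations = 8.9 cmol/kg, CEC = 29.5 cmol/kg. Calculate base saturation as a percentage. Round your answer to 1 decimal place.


Step 1: BS = 100 * (sum of bases) / CEC
Step 2: BS = 100 * 8.9 / 29.5
Step 3: BS = 30.2%

30.2


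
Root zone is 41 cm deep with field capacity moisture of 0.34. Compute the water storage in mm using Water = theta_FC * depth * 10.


Step 1: Water (mm) = theta_FC * depth (cm) * 10
Step 2: Water = 0.34 * 41 * 10
Step 3: Water = 139.4 mm

139.4


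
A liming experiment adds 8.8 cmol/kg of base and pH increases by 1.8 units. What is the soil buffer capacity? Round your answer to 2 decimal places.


Step 1: BC = change in base / change in pH
Step 2: BC = 8.8 / 1.8
Step 3: BC = 4.89 cmol/(kg*pH unit)

4.89


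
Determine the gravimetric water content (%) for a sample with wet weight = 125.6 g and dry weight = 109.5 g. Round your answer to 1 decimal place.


Step 1: Water mass = wet - dry = 125.6 - 109.5 = 16.1 g
Step 2: w = 100 * water mass / dry mass
Step 3: w = 100 * 16.1 / 109.5 = 14.7%

14.7


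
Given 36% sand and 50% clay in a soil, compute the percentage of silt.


Step 1: sand + silt + clay = 100%
Step 2: silt = 100 - sand - clay
Step 3: silt = 100 - 36 - 50
Step 4: silt = 14%

14


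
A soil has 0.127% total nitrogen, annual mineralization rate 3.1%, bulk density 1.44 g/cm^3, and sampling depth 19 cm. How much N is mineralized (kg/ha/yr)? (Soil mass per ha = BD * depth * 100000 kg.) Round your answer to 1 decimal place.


Step 1: Soil mass per ha = BD * depth * 100000 = 1.44 * 19 * 100000 = 2736000 kg
Step 2: Total N pool = soil mass * N%/100 = 2736000 * 0.127/100 = 3474.72 kg/ha
Step 3: N mineralized = N pool * rate%/100 = 3474.72 * 3.1/100 = 107.7 kg/ha/yr

107.7


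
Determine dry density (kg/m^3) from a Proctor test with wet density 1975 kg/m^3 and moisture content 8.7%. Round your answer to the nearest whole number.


Step 1: Dry density = wet density / (1 + w/100)
Step 2: Dry density = 1975 / (1 + 8.7/100)
Step 3: Dry density = 1975 / 1.087
Step 4: Dry density = 1817 kg/m^3

1817


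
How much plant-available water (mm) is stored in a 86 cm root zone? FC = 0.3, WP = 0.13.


Step 1: Available water = (FC - WP) * depth * 10
Step 2: AW = (0.3 - 0.13) * 86 * 10
Step 3: AW = 0.17 * 86 * 10
Step 4: AW = 146.2 mm

146.2


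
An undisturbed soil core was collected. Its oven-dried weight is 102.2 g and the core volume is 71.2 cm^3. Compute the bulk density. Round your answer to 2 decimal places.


Step 1: Identify the formula: BD = dry mass / volume
Step 2: Substitute values: BD = 102.2 / 71.2
Step 3: BD = 1.44 g/cm^3

1.44


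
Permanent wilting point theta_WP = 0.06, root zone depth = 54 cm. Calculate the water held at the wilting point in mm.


Step 1: Water (mm) = theta_WP * depth * 10
Step 2: Water = 0.06 * 54 * 10
Step 3: Water = 32.4 mm

32.4


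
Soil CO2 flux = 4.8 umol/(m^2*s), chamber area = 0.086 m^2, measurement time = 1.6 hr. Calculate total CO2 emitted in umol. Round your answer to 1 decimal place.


Step 1: Convert time to seconds: 1.6 hr * 3600 = 5760.0 s
Step 2: Total = flux * area * time_s
Step 3: Total = 4.8 * 0.086 * 5760.0
Step 4: Total = 2377.7 umol

2377.7


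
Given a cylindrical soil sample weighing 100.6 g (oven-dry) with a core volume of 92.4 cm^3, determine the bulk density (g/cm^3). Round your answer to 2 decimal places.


Step 1: Identify the formula: BD = dry mass / volume
Step 2: Substitute values: BD = 100.6 / 92.4
Step 3: BD = 1.09 g/cm^3

1.09


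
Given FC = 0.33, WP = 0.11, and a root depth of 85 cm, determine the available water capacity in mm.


Step 1: Available water = (FC - WP) * depth * 10
Step 2: AW = (0.33 - 0.11) * 85 * 10
Step 3: AW = 0.22 * 85 * 10
Step 4: AW = 187.0 mm

187.0


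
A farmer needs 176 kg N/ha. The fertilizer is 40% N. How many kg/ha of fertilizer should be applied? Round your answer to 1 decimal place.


Step 1: Fertilizer rate = target N / (N content / 100)
Step 2: Rate = 176 / (40 / 100)
Step 3: Rate = 176 / 0.4
Step 4: Rate = 440.0 kg/ha

440.0


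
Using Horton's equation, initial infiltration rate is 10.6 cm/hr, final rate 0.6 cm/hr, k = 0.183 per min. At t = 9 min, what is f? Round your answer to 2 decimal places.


Step 1: f = fc + (f0 - fc) * exp(-k * t)
Step 2: exp(-0.183 * 9) = 0.192627
Step 3: f = 0.6 + (10.6 - 0.6) * 0.192627
Step 4: f = 0.6 + 10.0 * 0.192627
Step 5: f = 2.53 cm/hr

2.53


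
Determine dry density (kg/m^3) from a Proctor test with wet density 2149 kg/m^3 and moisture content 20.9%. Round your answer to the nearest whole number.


Step 1: Dry density = wet density / (1 + w/100)
Step 2: Dry density = 2149 / (1 + 20.9/100)
Step 3: Dry density = 2149 / 1.209
Step 4: Dry density = 1778 kg/m^3

1778


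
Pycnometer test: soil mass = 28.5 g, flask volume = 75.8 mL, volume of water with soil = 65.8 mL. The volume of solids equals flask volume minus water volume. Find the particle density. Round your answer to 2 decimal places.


Step 1: Volume of solids = flask volume - water volume with soil
Step 2: V_solids = 75.8 - 65.8 = 10.0 mL
Step 3: Particle density = mass / V_solids = 28.5 / 10.0 = 2.85 g/cm^3

2.85


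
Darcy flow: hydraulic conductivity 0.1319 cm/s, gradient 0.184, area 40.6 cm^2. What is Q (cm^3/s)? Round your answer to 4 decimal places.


Step 1: Apply Darcy's law: Q = K * i * A
Step 2: Q = 0.1319 * 0.184 * 40.6
Step 3: Q = 0.9853 cm^3/s

0.9853


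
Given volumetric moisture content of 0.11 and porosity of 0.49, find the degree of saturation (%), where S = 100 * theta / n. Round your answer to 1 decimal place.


Step 1: S = 100 * theta_v / n
Step 2: S = 100 * 0.11 / 0.49
Step 3: S = 22.4%

22.4


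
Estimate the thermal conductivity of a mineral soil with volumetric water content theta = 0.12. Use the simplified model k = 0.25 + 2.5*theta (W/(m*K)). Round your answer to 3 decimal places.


Step 1: k = 0.25 + 2.5 * theta
Step 2: k = 0.25 + 2.5 * 0.12
Step 3: k = 0.25 + 0.3
Step 4: k = 0.55 W/(m*K)

0.55


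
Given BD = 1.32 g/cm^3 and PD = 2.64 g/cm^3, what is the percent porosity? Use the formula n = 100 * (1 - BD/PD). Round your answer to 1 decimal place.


Step 1: Formula: n = 100 * (1 - BD / PD)
Step 2: n = 100 * (1 - 1.32 / 2.64)
Step 3: n = 100 * (1 - 0.5)
Step 4: n = 50.0%

50.0


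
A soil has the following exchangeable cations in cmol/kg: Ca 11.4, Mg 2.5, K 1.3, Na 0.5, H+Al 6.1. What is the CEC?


Step 1: CEC = Ca + Mg + K + Na + (H+Al)
Step 2: CEC = 11.4 + 2.5 + 1.3 + 0.5 + 6.1
Step 3: CEC = 21.8 cmol/kg

21.8


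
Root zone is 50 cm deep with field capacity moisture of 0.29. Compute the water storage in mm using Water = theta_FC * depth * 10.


Step 1: Water (mm) = theta_FC * depth (cm) * 10
Step 2: Water = 0.29 * 50 * 10
Step 3: Water = 145.0 mm

145.0


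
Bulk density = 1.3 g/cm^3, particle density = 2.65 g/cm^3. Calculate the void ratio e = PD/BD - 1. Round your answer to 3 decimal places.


Step 1: e = PD / BD - 1
Step 2: e = 2.65 / 1.3 - 1
Step 3: e = 2.03846 - 1
Step 4: e = 1.038

1.038


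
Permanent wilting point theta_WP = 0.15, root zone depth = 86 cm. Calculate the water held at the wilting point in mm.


Step 1: Water (mm) = theta_WP * depth * 10
Step 2: Water = 0.15 * 86 * 10
Step 3: Water = 129.0 mm

129.0


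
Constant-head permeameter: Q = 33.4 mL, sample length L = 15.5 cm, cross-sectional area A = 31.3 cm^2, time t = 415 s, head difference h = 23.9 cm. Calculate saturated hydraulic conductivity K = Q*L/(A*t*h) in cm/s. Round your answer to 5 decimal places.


Step 1: K = Q * L / (A * t * h)
Step 2: Numerator = 33.4 * 15.5 = 517.7
Step 3: Denominator = 31.3 * 415 * 23.9 = 310449.05
Step 4: K = 517.7 / 310449.05 = 0.00167 cm/s

0.00167


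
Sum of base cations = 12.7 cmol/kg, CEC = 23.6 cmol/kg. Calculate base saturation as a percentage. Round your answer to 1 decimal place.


Step 1: BS = 100 * (sum of bases) / CEC
Step 2: BS = 100 * 12.7 / 23.6
Step 3: BS = 53.8%

53.8


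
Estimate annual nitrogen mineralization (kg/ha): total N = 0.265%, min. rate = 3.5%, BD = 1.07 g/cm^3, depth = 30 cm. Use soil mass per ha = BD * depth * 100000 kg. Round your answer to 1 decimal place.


Step 1: Soil mass per ha = BD * depth * 100000 = 1.07 * 30 * 100000 = 3210000 kg
Step 2: Total N pool = soil mass * N%/100 = 3210000 * 0.265/100 = 8506.5 kg/ha
Step 3: N mineralized = N pool * rate%/100 = 8506.5 * 3.5/100 = 297.7 kg/ha/yr

297.7


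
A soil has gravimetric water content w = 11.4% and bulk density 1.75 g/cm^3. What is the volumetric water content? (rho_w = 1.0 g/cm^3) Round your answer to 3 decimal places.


Step 1: theta = (w / 100) * BD / rho_w
Step 2: theta = (11.4 / 100) * 1.75 / 1.0
Step 3: theta = 0.114 * 1.75
Step 4: theta = 0.2

0.2


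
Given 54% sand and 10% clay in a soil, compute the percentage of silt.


Step 1: sand + silt + clay = 100%
Step 2: silt = 100 - sand - clay
Step 3: silt = 100 - 54 - 10
Step 4: silt = 36%

36


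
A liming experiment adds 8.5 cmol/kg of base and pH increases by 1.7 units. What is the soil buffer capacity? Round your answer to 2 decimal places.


Step 1: BC = change in base / change in pH
Step 2: BC = 8.5 / 1.7
Step 3: BC = 5.0 cmol/(kg*pH unit)

5.0


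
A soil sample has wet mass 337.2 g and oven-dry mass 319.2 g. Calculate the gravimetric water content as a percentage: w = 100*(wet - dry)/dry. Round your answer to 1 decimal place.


Step 1: Water mass = wet - dry = 337.2 - 319.2 = 18.0 g
Step 2: w = 100 * water mass / dry mass
Step 3: w = 100 * 18.0 / 319.2 = 5.6%

5.6


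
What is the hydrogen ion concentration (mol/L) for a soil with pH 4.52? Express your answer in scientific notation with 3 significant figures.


Step 1: [H+] = 10^(-pH)
Step 2: [H+] = 10^(-4.52)
Step 3: [H+] = 3.02e-05 mol/L

3.02e-05


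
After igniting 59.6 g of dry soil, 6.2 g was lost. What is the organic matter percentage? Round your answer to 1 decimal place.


Step 1: OM% = 100 * LOI / sample mass
Step 2: OM = 100 * 6.2 / 59.6
Step 3: OM = 10.4%

10.4


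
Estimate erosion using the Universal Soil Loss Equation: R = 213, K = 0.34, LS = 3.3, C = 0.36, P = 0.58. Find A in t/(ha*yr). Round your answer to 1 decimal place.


Step 1: A = R * K * LS * C * P
Step 2: R * K = 213 * 0.34 = 72.42
Step 3: (R*K) * LS = 72.42 * 3.3 = 238.986
Step 4: * C * P = 238.986 * 0.36 * 0.58 = 49.9
Step 5: A = 49.9 t/(ha*yr)

49.9


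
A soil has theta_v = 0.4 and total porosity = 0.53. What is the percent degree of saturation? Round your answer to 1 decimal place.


Step 1: S = 100 * theta_v / n
Step 2: S = 100 * 0.4 / 0.53
Step 3: S = 75.5%

75.5


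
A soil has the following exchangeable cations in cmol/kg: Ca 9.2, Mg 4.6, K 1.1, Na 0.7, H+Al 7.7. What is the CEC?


Step 1: CEC = Ca + Mg + K + Na + (H+Al)
Step 2: CEC = 9.2 + 4.6 + 1.1 + 0.7 + 7.7
Step 3: CEC = 23.3 cmol/kg

23.3


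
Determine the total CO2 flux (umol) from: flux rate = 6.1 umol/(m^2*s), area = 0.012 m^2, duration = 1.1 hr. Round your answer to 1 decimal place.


Step 1: Convert time to seconds: 1.1 hr * 3600 = 3960.0 s
Step 2: Total = flux * area * time_s
Step 3: Total = 6.1 * 0.012 * 3960.0
Step 4: Total = 289.9 umol

289.9


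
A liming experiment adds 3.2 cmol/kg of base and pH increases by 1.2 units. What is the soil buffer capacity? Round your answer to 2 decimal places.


Step 1: BC = change in base / change in pH
Step 2: BC = 3.2 / 1.2
Step 3: BC = 2.67 cmol/(kg*pH unit)

2.67


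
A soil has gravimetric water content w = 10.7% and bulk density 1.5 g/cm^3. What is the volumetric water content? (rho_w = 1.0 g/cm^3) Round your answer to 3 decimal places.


Step 1: theta = (w / 100) * BD / rho_w
Step 2: theta = (10.7 / 100) * 1.5 / 1.0
Step 3: theta = 0.107 * 1.5
Step 4: theta = 0.161

0.161


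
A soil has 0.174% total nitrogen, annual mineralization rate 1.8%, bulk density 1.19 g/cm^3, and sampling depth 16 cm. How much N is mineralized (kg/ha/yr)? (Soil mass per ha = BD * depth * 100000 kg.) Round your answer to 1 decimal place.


Step 1: Soil mass per ha = BD * depth * 100000 = 1.19 * 16 * 100000 = 1904000 kg
Step 2: Total N pool = soil mass * N%/100 = 1904000 * 0.174/100 = 3312.96 kg/ha
Step 3: N mineralized = N pool * rate%/100 = 3312.96 * 1.8/100 = 59.6 kg/ha/yr

59.6


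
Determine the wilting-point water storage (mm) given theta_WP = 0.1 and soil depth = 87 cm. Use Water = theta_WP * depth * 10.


Step 1: Water (mm) = theta_WP * depth * 10
Step 2: Water = 0.1 * 87 * 10
Step 3: Water = 87.0 mm

87.0


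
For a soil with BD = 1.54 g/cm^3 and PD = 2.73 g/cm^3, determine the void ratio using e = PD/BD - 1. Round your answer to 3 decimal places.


Step 1: e = PD / BD - 1
Step 2: e = 2.73 / 1.54 - 1
Step 3: e = 1.77273 - 1
Step 4: e = 0.773

0.773


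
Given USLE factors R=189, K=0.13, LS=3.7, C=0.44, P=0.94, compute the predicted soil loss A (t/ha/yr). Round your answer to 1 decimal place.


Step 1: A = R * K * LS * C * P
Step 2: R * K = 189 * 0.13 = 24.57
Step 3: (R*K) * LS = 24.57 * 3.7 = 90.909
Step 4: * C * P = 90.909 * 0.44 * 0.94 = 37.6
Step 5: A = 37.6 t/(ha*yr)

37.6


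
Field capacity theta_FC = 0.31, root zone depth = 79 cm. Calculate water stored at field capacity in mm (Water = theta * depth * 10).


Step 1: Water (mm) = theta_FC * depth (cm) * 10
Step 2: Water = 0.31 * 79 * 10
Step 3: Water = 244.9 mm

244.9


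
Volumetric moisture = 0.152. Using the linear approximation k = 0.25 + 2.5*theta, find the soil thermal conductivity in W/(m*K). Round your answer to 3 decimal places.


Step 1: k = 0.25 + 2.5 * theta
Step 2: k = 0.25 + 2.5 * 0.152
Step 3: k = 0.25 + 0.38
Step 4: k = 0.63 W/(m*K)

0.63


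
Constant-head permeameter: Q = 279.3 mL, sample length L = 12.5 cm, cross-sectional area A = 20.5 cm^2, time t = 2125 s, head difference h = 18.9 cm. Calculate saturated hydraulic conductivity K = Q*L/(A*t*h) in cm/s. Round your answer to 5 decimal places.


Step 1: K = Q * L / (A * t * h)
Step 2: Numerator = 279.3 * 12.5 = 3491.25
Step 3: Denominator = 20.5 * 2125 * 18.9 = 823331.25
Step 4: K = 3491.25 / 823331.25 = 0.00424 cm/s

0.00424


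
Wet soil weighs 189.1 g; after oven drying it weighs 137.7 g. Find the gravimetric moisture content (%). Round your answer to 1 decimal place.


Step 1: Water mass = wet - dry = 189.1 - 137.7 = 51.4 g
Step 2: w = 100 * water mass / dry mass
Step 3: w = 100 * 51.4 / 137.7 = 37.3%

37.3


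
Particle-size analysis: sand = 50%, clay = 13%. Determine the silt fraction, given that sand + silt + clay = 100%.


Step 1: sand + silt + clay = 100%
Step 2: silt = 100 - sand - clay
Step 3: silt = 100 - 50 - 13
Step 4: silt = 37%

37


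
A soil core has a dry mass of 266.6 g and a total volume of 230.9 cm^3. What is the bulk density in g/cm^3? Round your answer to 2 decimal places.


Step 1: Identify the formula: BD = dry mass / volume
Step 2: Substitute values: BD = 266.6 / 230.9
Step 3: BD = 1.15 g/cm^3

1.15


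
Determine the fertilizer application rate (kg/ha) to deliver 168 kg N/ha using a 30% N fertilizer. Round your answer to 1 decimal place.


Step 1: Fertilizer rate = target N / (N content / 100)
Step 2: Rate = 168 / (30 / 100)
Step 3: Rate = 168 / 0.3
Step 4: Rate = 560.0 kg/ha

560.0


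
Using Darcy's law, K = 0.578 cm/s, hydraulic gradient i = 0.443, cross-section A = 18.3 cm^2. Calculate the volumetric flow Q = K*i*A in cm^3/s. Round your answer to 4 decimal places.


Step 1: Apply Darcy's law: Q = K * i * A
Step 2: Q = 0.578 * 0.443 * 18.3
Step 3: Q = 4.6858 cm^3/s

4.6858


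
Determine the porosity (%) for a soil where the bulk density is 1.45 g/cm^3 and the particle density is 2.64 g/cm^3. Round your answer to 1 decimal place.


Step 1: Formula: n = 100 * (1 - BD / PD)
Step 2: n = 100 * (1 - 1.45 / 2.64)
Step 3: n = 100 * (1 - 0.54924)
Step 4: n = 45.1%

45.1


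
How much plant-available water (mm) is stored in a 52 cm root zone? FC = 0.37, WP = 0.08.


Step 1: Available water = (FC - WP) * depth * 10
Step 2: AW = (0.37 - 0.08) * 52 * 10
Step 3: AW = 0.29 * 52 * 10
Step 4: AW = 150.8 mm

150.8


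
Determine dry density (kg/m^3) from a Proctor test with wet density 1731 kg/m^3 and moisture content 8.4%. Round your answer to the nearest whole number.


Step 1: Dry density = wet density / (1 + w/100)
Step 2: Dry density = 1731 / (1 + 8.4/100)
Step 3: Dry density = 1731 / 1.084
Step 4: Dry density = 1597 kg/m^3

1597


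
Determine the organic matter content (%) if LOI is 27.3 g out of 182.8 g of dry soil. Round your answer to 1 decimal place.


Step 1: OM% = 100 * LOI / sample mass
Step 2: OM = 100 * 27.3 / 182.8
Step 3: OM = 14.9%

14.9


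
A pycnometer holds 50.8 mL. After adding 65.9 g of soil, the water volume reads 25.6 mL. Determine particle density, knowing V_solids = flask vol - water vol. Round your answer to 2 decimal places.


Step 1: Volume of solids = flask volume - water volume with soil
Step 2: V_solids = 50.8 - 25.6 = 25.2 mL
Step 3: Particle density = mass / V_solids = 65.9 / 25.2 = 2.62 g/cm^3

2.62


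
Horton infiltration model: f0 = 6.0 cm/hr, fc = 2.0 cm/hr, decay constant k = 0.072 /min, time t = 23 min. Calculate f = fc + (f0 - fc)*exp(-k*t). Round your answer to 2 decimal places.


Step 1: f = fc + (f0 - fc) * exp(-k * t)
Step 2: exp(-0.072 * 23) = 0.190901
Step 3: f = 2.0 + (6.0 - 2.0) * 0.190901
Step 4: f = 2.0 + 4.0 * 0.190901
Step 5: f = 2.76 cm/hr

2.76


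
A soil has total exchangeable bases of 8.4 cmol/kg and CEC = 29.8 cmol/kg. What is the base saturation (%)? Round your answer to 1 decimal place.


Step 1: BS = 100 * (sum of bases) / CEC
Step 2: BS = 100 * 8.4 / 29.8
Step 3: BS = 28.2%

28.2


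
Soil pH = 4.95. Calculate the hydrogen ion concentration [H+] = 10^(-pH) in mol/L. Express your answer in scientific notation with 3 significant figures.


Step 1: [H+] = 10^(-pH)
Step 2: [H+] = 10^(-4.95)
Step 3: [H+] = 1.12e-05 mol/L

1.12e-05


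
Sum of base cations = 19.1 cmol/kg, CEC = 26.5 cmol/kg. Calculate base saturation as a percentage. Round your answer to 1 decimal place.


Step 1: BS = 100 * (sum of bases) / CEC
Step 2: BS = 100 * 19.1 / 26.5
Step 3: BS = 72.1%

72.1


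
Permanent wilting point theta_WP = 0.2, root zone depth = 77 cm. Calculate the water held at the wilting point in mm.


Step 1: Water (mm) = theta_WP * depth * 10
Step 2: Water = 0.2 * 77 * 10
Step 3: Water = 154.0 mm

154.0


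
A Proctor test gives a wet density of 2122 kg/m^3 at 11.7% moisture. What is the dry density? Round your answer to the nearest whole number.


Step 1: Dry density = wet density / (1 + w/100)
Step 2: Dry density = 2122 / (1 + 11.7/100)
Step 3: Dry density = 2122 / 1.117
Step 4: Dry density = 1900 kg/m^3

1900


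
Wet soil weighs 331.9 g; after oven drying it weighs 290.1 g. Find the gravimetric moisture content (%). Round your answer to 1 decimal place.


Step 1: Water mass = wet - dry = 331.9 - 290.1 = 41.8 g
Step 2: w = 100 * water mass / dry mass
Step 3: w = 100 * 41.8 / 290.1 = 14.4%

14.4


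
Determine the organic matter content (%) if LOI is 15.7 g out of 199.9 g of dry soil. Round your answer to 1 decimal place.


Step 1: OM% = 100 * LOI / sample mass
Step 2: OM = 100 * 15.7 / 199.9
Step 3: OM = 7.9%

7.9


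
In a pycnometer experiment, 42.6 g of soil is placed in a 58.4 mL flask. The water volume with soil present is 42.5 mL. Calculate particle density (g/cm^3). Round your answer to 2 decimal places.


Step 1: Volume of solids = flask volume - water volume with soil
Step 2: V_solids = 58.4 - 42.5 = 15.9 mL
Step 3: Particle density = mass / V_solids = 42.6 / 15.9 = 2.68 g/cm^3

2.68


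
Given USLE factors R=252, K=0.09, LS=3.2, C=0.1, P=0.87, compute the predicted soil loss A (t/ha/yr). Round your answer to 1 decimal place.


Step 1: A = R * K * LS * C * P
Step 2: R * K = 252 * 0.09 = 22.68
Step 3: (R*K) * LS = 22.68 * 3.2 = 72.576
Step 4: * C * P = 72.576 * 0.1 * 0.87 = 6.3
Step 5: A = 6.3 t/(ha*yr)

6.3


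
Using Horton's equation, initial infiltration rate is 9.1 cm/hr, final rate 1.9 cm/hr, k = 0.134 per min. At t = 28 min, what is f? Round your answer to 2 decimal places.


Step 1: f = fc + (f0 - fc) * exp(-k * t)
Step 2: exp(-0.134 * 28) = 0.023471
Step 3: f = 1.9 + (9.1 - 1.9) * 0.023471
Step 4: f = 1.9 + 7.2 * 0.023471
Step 5: f = 2.07 cm/hr

2.07


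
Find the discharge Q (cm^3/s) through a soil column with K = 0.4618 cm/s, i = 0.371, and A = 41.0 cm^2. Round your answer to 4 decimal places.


Step 1: Apply Darcy's law: Q = K * i * A
Step 2: Q = 0.4618 * 0.371 * 41.0
Step 3: Q = 7.0244 cm^3/s

7.0244


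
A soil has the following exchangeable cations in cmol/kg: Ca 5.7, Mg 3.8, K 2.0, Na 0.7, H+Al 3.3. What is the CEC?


Step 1: CEC = Ca + Mg + K + Na + (H+Al)
Step 2: CEC = 5.7 + 3.8 + 2.0 + 0.7 + 3.3
Step 3: CEC = 15.5 cmol/kg

15.5


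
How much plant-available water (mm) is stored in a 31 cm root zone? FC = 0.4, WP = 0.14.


Step 1: Available water = (FC - WP) * depth * 10
Step 2: AW = (0.4 - 0.14) * 31 * 10
Step 3: AW = 0.26 * 31 * 10
Step 4: AW = 80.6 mm

80.6


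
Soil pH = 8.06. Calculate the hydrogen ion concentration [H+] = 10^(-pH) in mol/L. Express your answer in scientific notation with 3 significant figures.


Step 1: [H+] = 10^(-pH)
Step 2: [H+] = 10^(-8.06)
Step 3: [H+] = 8.71e-09 mol/L

8.71e-09


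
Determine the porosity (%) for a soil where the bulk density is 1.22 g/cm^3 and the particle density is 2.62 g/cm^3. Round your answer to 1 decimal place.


Step 1: Formula: n = 100 * (1 - BD / PD)
Step 2: n = 100 * (1 - 1.22 / 2.62)
Step 3: n = 100 * (1 - 0.46565)
Step 4: n = 53.4%

53.4


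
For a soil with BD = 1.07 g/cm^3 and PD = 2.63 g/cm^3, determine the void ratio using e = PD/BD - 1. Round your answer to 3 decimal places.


Step 1: e = PD / BD - 1
Step 2: e = 2.63 / 1.07 - 1
Step 3: e = 2.45794 - 1
Step 4: e = 1.458

1.458


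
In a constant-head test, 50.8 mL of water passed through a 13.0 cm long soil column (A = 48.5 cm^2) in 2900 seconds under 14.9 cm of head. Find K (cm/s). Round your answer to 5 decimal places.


Step 1: K = Q * L / (A * t * h)
Step 2: Numerator = 50.8 * 13.0 = 660.4
Step 3: Denominator = 48.5 * 2900 * 14.9 = 2095685.0
Step 4: K = 660.4 / 2095685.0 = 0.00032 cm/s

0.00032


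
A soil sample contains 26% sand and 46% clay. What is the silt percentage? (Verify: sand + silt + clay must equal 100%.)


Step 1: sand + silt + clay = 100%
Step 2: silt = 100 - sand - clay
Step 3: silt = 100 - 26 - 46
Step 4: silt = 28%

28


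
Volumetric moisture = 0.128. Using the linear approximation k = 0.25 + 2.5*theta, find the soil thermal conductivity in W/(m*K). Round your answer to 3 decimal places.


Step 1: k = 0.25 + 2.5 * theta
Step 2: k = 0.25 + 2.5 * 0.128
Step 3: k = 0.25 + 0.32
Step 4: k = 0.57 W/(m*K)

0.57


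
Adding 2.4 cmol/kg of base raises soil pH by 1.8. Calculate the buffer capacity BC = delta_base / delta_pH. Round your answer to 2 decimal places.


Step 1: BC = change in base / change in pH
Step 2: BC = 2.4 / 1.8
Step 3: BC = 1.33 cmol/(kg*pH unit)

1.33


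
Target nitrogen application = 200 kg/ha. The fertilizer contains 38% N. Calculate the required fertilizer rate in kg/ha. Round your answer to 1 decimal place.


Step 1: Fertilizer rate = target N / (N content / 100)
Step 2: Rate = 200 / (38 / 100)
Step 3: Rate = 200 / 0.38
Step 4: Rate = 526.3 kg/ha

526.3


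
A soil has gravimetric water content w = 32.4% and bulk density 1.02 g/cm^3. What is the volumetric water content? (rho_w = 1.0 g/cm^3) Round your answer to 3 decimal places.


Step 1: theta = (w / 100) * BD / rho_w
Step 2: theta = (32.4 / 100) * 1.02 / 1.0
Step 3: theta = 0.324 * 1.02
Step 4: theta = 0.33

0.33


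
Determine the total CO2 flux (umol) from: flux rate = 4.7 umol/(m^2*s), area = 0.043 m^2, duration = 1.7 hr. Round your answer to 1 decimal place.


Step 1: Convert time to seconds: 1.7 hr * 3600 = 6120.0 s
Step 2: Total = flux * area * time_s
Step 3: Total = 4.7 * 0.043 * 6120.0
Step 4: Total = 1236.9 umol

1236.9


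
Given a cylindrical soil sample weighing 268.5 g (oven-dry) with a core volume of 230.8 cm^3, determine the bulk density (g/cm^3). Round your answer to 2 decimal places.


Step 1: Identify the formula: BD = dry mass / volume
Step 2: Substitute values: BD = 268.5 / 230.8
Step 3: BD = 1.16 g/cm^3

1.16


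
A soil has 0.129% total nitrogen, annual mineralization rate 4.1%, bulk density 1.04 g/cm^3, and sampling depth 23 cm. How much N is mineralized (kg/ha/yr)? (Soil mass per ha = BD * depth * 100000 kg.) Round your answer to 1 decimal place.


Step 1: Soil mass per ha = BD * depth * 100000 = 1.04 * 23 * 100000 = 2392000 kg
Step 2: Total N pool = soil mass * N%/100 = 2392000 * 0.129/100 = 3085.68 kg/ha
Step 3: N mineralized = N pool * rate%/100 = 3085.68 * 4.1/100 = 126.5 kg/ha/yr

126.5


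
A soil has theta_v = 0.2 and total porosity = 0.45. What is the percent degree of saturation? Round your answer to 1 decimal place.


Step 1: S = 100 * theta_v / n
Step 2: S = 100 * 0.2 / 0.45
Step 3: S = 44.4%

44.4


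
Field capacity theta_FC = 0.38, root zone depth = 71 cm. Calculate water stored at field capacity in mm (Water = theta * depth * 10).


Step 1: Water (mm) = theta_FC * depth (cm) * 10
Step 2: Water = 0.38 * 71 * 10
Step 3: Water = 269.8 mm

269.8


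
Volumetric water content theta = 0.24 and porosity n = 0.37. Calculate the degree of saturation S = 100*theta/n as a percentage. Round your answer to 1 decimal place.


Step 1: S = 100 * theta_v / n
Step 2: S = 100 * 0.24 / 0.37
Step 3: S = 64.9%

64.9


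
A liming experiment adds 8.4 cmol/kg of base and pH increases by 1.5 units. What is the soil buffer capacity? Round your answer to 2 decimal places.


Step 1: BC = change in base / change in pH
Step 2: BC = 8.4 / 1.5
Step 3: BC = 5.6 cmol/(kg*pH unit)

5.6


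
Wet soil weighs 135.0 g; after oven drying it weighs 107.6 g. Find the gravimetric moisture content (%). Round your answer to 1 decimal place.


Step 1: Water mass = wet - dry = 135.0 - 107.6 = 27.4 g
Step 2: w = 100 * water mass / dry mass
Step 3: w = 100 * 27.4 / 107.6 = 25.5%

25.5


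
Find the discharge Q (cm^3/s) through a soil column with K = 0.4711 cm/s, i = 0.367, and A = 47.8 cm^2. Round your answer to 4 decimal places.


Step 1: Apply Darcy's law: Q = K * i * A
Step 2: Q = 0.4711 * 0.367 * 47.8
Step 3: Q = 8.2643 cm^3/s

8.2643


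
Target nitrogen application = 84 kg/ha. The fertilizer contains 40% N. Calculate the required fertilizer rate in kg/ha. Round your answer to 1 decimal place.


Step 1: Fertilizer rate = target N / (N content / 100)
Step 2: Rate = 84 / (40 / 100)
Step 3: Rate = 84 / 0.4
Step 4: Rate = 210.0 kg/ha

210.0


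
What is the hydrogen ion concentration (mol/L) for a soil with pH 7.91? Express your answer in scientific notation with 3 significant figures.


Step 1: [H+] = 10^(-pH)
Step 2: [H+] = 10^(-7.91)
Step 3: [H+] = 1.23e-08 mol/L

1.23e-08


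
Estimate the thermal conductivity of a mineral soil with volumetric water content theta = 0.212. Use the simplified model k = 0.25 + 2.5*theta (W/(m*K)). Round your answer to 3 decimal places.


Step 1: k = 0.25 + 2.5 * theta
Step 2: k = 0.25 + 2.5 * 0.212
Step 3: k = 0.25 + 0.53
Step 4: k = 0.78 W/(m*K)

0.78


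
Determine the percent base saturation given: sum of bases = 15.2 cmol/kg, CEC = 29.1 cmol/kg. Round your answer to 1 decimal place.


Step 1: BS = 100 * (sum of bases) / CEC
Step 2: BS = 100 * 15.2 / 29.1
Step 3: BS = 52.2%

52.2


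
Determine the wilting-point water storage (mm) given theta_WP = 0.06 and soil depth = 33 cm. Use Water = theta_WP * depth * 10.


Step 1: Water (mm) = theta_WP * depth * 10
Step 2: Water = 0.06 * 33 * 10
Step 3: Water = 19.8 mm

19.8


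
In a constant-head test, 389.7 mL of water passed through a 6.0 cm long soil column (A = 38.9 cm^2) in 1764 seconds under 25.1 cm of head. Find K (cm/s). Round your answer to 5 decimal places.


Step 1: K = Q * L / (A * t * h)
Step 2: Numerator = 389.7 * 6.0 = 2338.2
Step 3: Denominator = 38.9 * 1764 * 25.1 = 1722351.96
Step 4: K = 2338.2 / 1722351.96 = 0.00136 cm/s

0.00136


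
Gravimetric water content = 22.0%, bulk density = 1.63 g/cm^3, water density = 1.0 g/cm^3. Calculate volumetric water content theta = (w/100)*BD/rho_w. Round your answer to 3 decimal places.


Step 1: theta = (w / 100) * BD / rho_w
Step 2: theta = (22.0 / 100) * 1.63 / 1.0
Step 3: theta = 0.22 * 1.63
Step 4: theta = 0.359

0.359


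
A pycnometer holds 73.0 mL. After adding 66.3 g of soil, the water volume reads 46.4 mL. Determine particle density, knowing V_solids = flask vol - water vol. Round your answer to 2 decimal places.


Step 1: Volume of solids = flask volume - water volume with soil
Step 2: V_solids = 73.0 - 46.4 = 26.6 mL
Step 3: Particle density = mass / V_solids = 66.3 / 26.6 = 2.49 g/cm^3

2.49


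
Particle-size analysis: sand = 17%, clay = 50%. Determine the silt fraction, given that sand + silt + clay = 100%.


Step 1: sand + silt + clay = 100%
Step 2: silt = 100 - sand - clay
Step 3: silt = 100 - 17 - 50
Step 4: silt = 33%

33


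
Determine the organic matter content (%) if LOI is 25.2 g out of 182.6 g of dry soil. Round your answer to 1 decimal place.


Step 1: OM% = 100 * LOI / sample mass
Step 2: OM = 100 * 25.2 / 182.6
Step 3: OM = 13.8%

13.8


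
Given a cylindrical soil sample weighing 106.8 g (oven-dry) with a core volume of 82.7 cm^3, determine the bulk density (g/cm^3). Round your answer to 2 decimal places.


Step 1: Identify the formula: BD = dry mass / volume
Step 2: Substitute values: BD = 106.8 / 82.7
Step 3: BD = 1.29 g/cm^3

1.29


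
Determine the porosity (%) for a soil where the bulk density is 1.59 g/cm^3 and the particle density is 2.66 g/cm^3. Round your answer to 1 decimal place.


Step 1: Formula: n = 100 * (1 - BD / PD)
Step 2: n = 100 * (1 - 1.59 / 2.66)
Step 3: n = 100 * (1 - 0.59774)
Step 4: n = 40.2%

40.2


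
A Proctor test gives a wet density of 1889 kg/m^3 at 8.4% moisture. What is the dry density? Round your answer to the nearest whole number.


Step 1: Dry density = wet density / (1 + w/100)
Step 2: Dry density = 1889 / (1 + 8.4/100)
Step 3: Dry density = 1889 / 1.084
Step 4: Dry density = 1743 kg/m^3

1743


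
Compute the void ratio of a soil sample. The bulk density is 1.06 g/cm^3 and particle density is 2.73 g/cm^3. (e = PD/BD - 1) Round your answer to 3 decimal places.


Step 1: e = PD / BD - 1
Step 2: e = 2.73 / 1.06 - 1
Step 3: e = 2.57547 - 1
Step 4: e = 1.575

1.575


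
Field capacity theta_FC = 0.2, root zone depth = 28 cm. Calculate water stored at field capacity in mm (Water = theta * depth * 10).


Step 1: Water (mm) = theta_FC * depth (cm) * 10
Step 2: Water = 0.2 * 28 * 10
Step 3: Water = 56.0 mm

56.0


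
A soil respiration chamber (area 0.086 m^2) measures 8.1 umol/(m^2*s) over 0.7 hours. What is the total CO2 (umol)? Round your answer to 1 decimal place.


Step 1: Convert time to seconds: 0.7 hr * 3600 = 2520.0 s
Step 2: Total = flux * area * time_s
Step 3: Total = 8.1 * 0.086 * 2520.0
Step 4: Total = 1755.4 umol

1755.4


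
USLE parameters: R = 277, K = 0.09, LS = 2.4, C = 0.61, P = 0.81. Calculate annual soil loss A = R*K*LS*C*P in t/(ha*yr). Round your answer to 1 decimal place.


Step 1: A = R * K * LS * C * P
Step 2: R * K = 277 * 0.09 = 24.93
Step 3: (R*K) * LS = 24.93 * 2.4 = 59.832
Step 4: * C * P = 59.832 * 0.61 * 0.81 = 29.6
Step 5: A = 29.6 t/(ha*yr)

29.6


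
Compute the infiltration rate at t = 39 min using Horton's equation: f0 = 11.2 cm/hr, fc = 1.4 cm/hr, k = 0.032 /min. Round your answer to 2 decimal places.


Step 1: f = fc + (f0 - fc) * exp(-k * t)
Step 2: exp(-0.032 * 39) = 0.287078
Step 3: f = 1.4 + (11.2 - 1.4) * 0.287078
Step 4: f = 1.4 + 9.8 * 0.287078
Step 5: f = 4.21 cm/hr

4.21


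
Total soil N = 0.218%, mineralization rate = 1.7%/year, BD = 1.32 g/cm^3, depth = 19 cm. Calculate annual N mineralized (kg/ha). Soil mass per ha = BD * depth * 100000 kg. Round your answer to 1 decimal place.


Step 1: Soil mass per ha = BD * depth * 100000 = 1.32 * 19 * 100000 = 2508000 kg
Step 2: Total N pool = soil mass * N%/100 = 2508000 * 0.218/100 = 5467.44 kg/ha
Step 3: N mineralized = N pool * rate%/100 = 5467.44 * 1.7/100 = 92.9 kg/ha/yr

92.9


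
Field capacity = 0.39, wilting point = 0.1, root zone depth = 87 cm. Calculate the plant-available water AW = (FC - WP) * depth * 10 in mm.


Step 1: Available water = (FC - WP) * depth * 10
Step 2: AW = (0.39 - 0.1) * 87 * 10
Step 3: AW = 0.29 * 87 * 10
Step 4: AW = 252.3 mm

252.3


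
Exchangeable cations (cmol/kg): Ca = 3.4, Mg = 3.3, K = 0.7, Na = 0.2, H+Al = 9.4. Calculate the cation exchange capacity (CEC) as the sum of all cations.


Step 1: CEC = Ca + Mg + K + Na + (H+Al)
Step 2: CEC = 3.4 + 3.3 + 0.7 + 0.2 + 9.4
Step 3: CEC = 17.0 cmol/kg

17.0


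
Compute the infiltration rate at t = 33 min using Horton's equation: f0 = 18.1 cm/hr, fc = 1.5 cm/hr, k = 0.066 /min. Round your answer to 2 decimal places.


Step 1: f = fc + (f0 - fc) * exp(-k * t)
Step 2: exp(-0.066 * 33) = 0.113268
Step 3: f = 1.5 + (18.1 - 1.5) * 0.113268
Step 4: f = 1.5 + 16.6 * 0.113268
Step 5: f = 3.38 cm/hr

3.38


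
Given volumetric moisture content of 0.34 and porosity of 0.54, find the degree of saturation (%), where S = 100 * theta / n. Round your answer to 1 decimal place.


Step 1: S = 100 * theta_v / n
Step 2: S = 100 * 0.34 / 0.54
Step 3: S = 63.0%

63.0


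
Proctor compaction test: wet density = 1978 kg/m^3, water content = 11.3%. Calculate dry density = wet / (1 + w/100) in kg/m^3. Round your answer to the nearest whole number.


Step 1: Dry density = wet density / (1 + w/100)
Step 2: Dry density = 1978 / (1 + 11.3/100)
Step 3: Dry density = 1978 / 1.113
Step 4: Dry density = 1777 kg/m^3

1777
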